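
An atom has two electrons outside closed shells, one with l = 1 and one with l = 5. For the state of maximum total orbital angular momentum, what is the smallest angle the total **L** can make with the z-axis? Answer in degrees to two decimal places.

θ_min ≈ 22.21°

L runs from |1 − 5| = 4 to 1 + 5 = 6.
So L can be 4, 5, 6.
The maximum is L = 6, with |L_tot| = ℏ√(6·7) = √42 ℏ.
The minimum angle with z is arccos(6/√42) ≈ 22.21°.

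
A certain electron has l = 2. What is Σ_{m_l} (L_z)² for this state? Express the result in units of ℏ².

Σ(L_z)² = 10 ℏ²

The allowed m_l values are -2, -1, 0, 1, 2.
Σ m_l² = l(l+1)(2l+1)/3 = 2·3·5/3 = 10.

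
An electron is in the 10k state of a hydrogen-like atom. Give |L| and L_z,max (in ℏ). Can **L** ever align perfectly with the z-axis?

10k means n = 10, l = 7.
|L| = 2√14 ℏ ≈ 7.4833ℏ, while L_z,max = lℏ = 7ℏ.
Since |L| > L_z,max, the vector can never point exactly along z; the closest it comes is θ_min = arccos(7/√56) ≈ 20.7°.

No: L_z,max = 7ℏ < |L| = 2√14 ℏ ≈ 7.483ℏ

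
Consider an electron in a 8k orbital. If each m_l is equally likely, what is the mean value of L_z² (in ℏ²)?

⟨L_z²⟩ = 18.67 ℏ²

The 8k subshell has l = 7.
m_l runs from −7 to 7, i.e. {-7, -6, -5, -4, -3, -2, -1, 0, 1, 2, 3, 4, 5, 6, 7}.
⟨L_z²⟩ = ℏ²·(Σ m_l²)/(2l+1) = ℏ²·280/15 = 18.67ℏ².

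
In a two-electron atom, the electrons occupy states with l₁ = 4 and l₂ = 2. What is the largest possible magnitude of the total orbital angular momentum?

|L_tot|_max = √42 ℏ ≈ 6.481ℏ

Angular momentum addition gives L = |l₁ − l₂|, …, l₁ + l₂.
L ∈ {2, 3, 4, 5, 6}.
The largest magnitude corresponds to L = 6: |L_tot| = ℏ√(6·7) = √42 ℏ.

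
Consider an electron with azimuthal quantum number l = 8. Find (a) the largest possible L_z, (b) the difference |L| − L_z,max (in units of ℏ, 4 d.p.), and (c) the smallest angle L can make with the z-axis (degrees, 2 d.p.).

L_z,max = lℏ = 8ℏ.
|L| − L_z,max = (6√2 − 8)ℏ ≈ 0.4853ℏ.
cos θ_min = 8/√72, so θ_min ≈ 19.47°.

L_z,max = 8ℏ; |L|−L_z,max ≈ 0.4853ℏ; θ_min ≈ 19.47°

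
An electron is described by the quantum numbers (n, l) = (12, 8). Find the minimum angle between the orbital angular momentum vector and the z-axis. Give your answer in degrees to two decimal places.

|L| = ℏ√(l(l+1)) = 6√2 ℏ.
The smallest angle corresponds to the largest L_z, i.e. m_l = l = 8, giving L_z = 8ℏ.
cos θ_min = 8/√72, so θ_min ≈ 19.47°.

θ_min ≈ 19.47°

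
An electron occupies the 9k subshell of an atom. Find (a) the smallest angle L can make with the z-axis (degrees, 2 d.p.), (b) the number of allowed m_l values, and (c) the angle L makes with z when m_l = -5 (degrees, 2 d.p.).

The 9k subshell has l = 7.
cos θ_min = 7/√56, so θ_min ≈ 20.70°.
There are 2l+1 = 15 values of m_l.
For m_l = -5: cos θ = -5/√56, θ ≈ 131.92°.

θ_min ≈ 20.70°; 15 values; θ(m_l=-5) ≈ 131.92°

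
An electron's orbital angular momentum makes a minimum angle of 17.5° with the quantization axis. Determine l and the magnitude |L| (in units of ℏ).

l = 10, |L| = √110 ℏ ≈ 10.488ℏ

At minimum angle, m_l = l, so cos θ = l/√(l(l+1)); cos²θ = l/(l+1) = 0.9096.
Thus l = 0.9096/(1 − 0.9096) ≈ 10.
Then |L| = ℏ√(10·11) = √110 ℏ.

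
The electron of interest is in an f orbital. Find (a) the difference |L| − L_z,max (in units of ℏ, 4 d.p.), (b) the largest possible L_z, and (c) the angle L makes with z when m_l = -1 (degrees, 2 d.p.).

|L|−L_z,max ≈ 0.4641ℏ; L_z,max = 3ℏ; θ(m_l=-1) ≈ 106.78°

F corresponds to l = 3.
|L| − L_z,max = (2√3 − 3)ℏ ≈ 0.4641ℏ.
L_z,max = lℏ = 3ℏ.
For m_l = -1: cos θ = -1/√12, θ ≈ 106.78°.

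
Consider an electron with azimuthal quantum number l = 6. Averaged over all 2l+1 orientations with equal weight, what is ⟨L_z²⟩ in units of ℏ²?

m_l ∈ {-6, -5, -4, -3, -2, -1, 0, 1, 2, 3, 4, 5, 6}.
⟨L_z²⟩ = ℏ²·(Σ m_l²)/(2l+1) = ℏ²·182/13 = 14ℏ².

⟨L_z²⟩ = 14 ℏ²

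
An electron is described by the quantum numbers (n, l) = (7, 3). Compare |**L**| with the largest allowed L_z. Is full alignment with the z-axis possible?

|L| = 2√3 ℏ ≈ 3.4641ℏ, while L_z,max = lℏ = 3ℏ.
Since |L| > L_z,max, the vector can never point exactly along z; the closest it comes is θ_min = arccos(3/√12) ≈ 30.0°.

No: L_z,max = 3ℏ < |L| = 2√3 ℏ ≈ 3.464ℏ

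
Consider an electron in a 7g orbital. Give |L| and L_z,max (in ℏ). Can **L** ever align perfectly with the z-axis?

The 7g subshell has l = 4.
|L| = 2√5 ℏ ≈ 4.4721ℏ, while L_z,max = lℏ = 4ℏ.
Since |L| > L_z,max, the vector can never point exactly along z; the closest it comes is θ_min = arccos(4/√20) ≈ 26.6°.

No: L_z,max = 4ℏ < |L| = 2√5 ℏ ≈ 4.472ℏ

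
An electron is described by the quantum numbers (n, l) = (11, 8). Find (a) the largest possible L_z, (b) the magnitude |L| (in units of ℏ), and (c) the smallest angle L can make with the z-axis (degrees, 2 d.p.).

L_z,max = lℏ = 8ℏ.
|L| = ℏ√(8·9) = 6√2 ℏ ≈ 8.485ℏ.
cos θ_min = 8/√72, so θ_min ≈ 19.47°.

L_z,max = 8ℏ; |L| = 6√2 ℏ ≈ 8.485ℏ; θ_min ≈ 19.47°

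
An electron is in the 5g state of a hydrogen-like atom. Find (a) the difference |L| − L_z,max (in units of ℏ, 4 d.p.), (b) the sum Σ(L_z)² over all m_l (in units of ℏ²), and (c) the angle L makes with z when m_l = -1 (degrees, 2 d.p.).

5g means n = 5, l = 4.
|L| − L_z,max = (2√5 − 4)ℏ ≈ 0.4721ℏ.
Σ m_l² = 60, so Σ(L_z)² = 60 ℏ².
For m_l = -1: cos θ = -1/√20, θ ≈ 102.92°.

|L|−L_z,max ≈ 0.4721ℏ; Σ(L_z)² = 60 ℏ²; θ(m_l=-1) ≈ 102.92°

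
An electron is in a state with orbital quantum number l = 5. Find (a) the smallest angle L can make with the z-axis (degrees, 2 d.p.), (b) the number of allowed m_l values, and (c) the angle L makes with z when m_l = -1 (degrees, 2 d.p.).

cos θ_min = 5/√30, so θ_min ≈ 24.09°.
There are 2l+1 = 11 values of m_l.
For m_l = -1: cos θ = -1/√30, θ ≈ 100.52°.

θ_min ≈ 24.09°; 11 values; θ(m_l=-1) ≈ 100.52°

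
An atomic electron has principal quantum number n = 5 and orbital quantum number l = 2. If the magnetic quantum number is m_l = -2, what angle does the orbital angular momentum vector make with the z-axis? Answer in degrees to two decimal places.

θ ≈ 144.74°

|L| = √(l(l+1)) ℏ = √6 ℏ.
L_z = m_l ℏ = −2ℏ.
cos θ = L_z/|L| = -2/√6, so θ ≈ 144.74°.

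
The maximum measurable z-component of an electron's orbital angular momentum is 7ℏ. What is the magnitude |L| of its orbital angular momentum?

|L| = 2√14 ℏ ≈ 7.483ℏ

L_z,max = lℏ, so l = 7.
|L| = ℏ√(l(l+1)) = 2√14 ℏ.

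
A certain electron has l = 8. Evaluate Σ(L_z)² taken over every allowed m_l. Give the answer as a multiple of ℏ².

The allowed m_l values are -8, -7, -6, -5, -4, -3, -2, -1, 0, 1, 2, 3, 4, 5, 6, 7, 8.
Σ m_l² = 2·(1 + 4 + 9 + 16 + 25 + 36 + 49 + 64) = 408.

Σ(L_z)² = 408 ℏ²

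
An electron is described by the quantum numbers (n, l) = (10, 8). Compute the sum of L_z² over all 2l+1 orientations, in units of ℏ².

The allowed m_l values are -8, -7, -6, -5, -4, -3, -2, -1, 0, 1, 2, 3, 4, 5, 6, 7, 8.
Σ m_l² = l(l+1)(2l+1)/3 = 8·9·17/3 = 408.

Σ(L_z)² = 408 ℏ²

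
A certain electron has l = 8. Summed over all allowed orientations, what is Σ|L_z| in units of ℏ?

Σ|L_z| = 72 ℏ

m_l runs from −8 to 8, i.e. {-8, -7, -6, -5, -4, -3, -2, -1, 0, 1, 2, 3, 4, 5, 6, 7, 8}.
Σ|m_l| = l(l+1) = 72.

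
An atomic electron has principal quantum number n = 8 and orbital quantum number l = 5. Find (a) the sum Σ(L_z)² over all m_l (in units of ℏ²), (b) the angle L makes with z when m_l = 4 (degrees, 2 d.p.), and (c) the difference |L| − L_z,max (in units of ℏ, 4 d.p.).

Σ(L_z)² = 110 ℏ²; θ(m_l=4) ≈ 43.09°; |L|−L_z,max ≈ 0.4772ℏ

Σ m_l² = 110, so Σ(L_z)² = 110 ℏ².
For m_l = 4: cos θ = 4/√30, θ ≈ 43.09°.
|L| − L_z,max = (√30 − 5)ℏ ≈ 0.4772ℏ.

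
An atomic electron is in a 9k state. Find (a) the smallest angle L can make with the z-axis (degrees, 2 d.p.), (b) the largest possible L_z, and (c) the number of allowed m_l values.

θ_min ≈ 20.70°; L_z,max = 7ℏ; 15 values

9k means n = 9, l = 7.
cos θ_min = 7/√56, so θ_min ≈ 20.70°.
L_z,max = lℏ = 7ℏ.
There are 2l+1 = 15 values of m_l.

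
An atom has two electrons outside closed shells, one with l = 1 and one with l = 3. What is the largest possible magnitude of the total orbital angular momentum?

By the triangle rule, |l₁ − l₂| ≤ L ≤ l₁ + l₂.
Allowed values: L = 2, 3, 4.
The largest magnitude corresponds to L = 4: |L_tot| = ℏ√(4·5) = 2√5 ℏ.

|L_tot|_max = 2√5 ℏ ≈ 4.472ℏ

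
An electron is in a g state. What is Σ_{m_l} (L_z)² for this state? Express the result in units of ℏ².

For a g orbital, l = 4.
m_l ∈ {-4, -3, -2, -1, 0, 1, 2, 3, 4}.
Summing m² from −4 to 4: Σ m_l² = 60.

Σ(L_z)² = 60 ℏ²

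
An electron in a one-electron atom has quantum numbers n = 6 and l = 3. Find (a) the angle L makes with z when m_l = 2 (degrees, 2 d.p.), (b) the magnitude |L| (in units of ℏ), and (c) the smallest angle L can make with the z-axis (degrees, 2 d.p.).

θ(m_l=2) ≈ 54.74°; |L| = 2√3 ℏ ≈ 3.464ℏ; θ_min ≈ 30.00°

For m_l = 2: cos θ = 2/√12, θ ≈ 54.74°.
|L| = ℏ√(3·4) = 2√3 ℏ ≈ 3.464ℏ.
cos θ_min = 3/√12, so θ_min ≈ 30.00°.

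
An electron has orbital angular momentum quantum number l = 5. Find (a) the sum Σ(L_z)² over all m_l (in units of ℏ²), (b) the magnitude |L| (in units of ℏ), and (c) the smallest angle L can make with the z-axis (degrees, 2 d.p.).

Σ(L_z)² = 110 ℏ²; |L| = √30 ℏ ≈ 5.477ℏ; θ_min ≈ 24.09°

Σ m_l² = 110, so Σ(L_z)² = 110 ℏ².
|L| = ℏ√(5·6) = √30 ℏ ≈ 5.477ℏ.
cos θ_min = 5/√30, so θ_min ≈ 24.09°.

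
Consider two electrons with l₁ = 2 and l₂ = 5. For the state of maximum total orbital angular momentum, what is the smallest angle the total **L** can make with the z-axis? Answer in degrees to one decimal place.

L runs from |2 − 5| = 3 to 2 + 5 = 7.
L ∈ {3, 4, 5, 6, 7}.
The maximum is L = 7, with |L_tot| = ℏ√(7·8) = 2√14 ℏ.
The minimum angle with z is arccos(7/√56) ≈ 20.7°.

θ_min ≈ 20.7°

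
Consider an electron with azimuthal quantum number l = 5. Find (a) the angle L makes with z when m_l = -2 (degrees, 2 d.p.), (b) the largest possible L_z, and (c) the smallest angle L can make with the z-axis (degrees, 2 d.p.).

For m_l = -2: cos θ = -2/√30, θ ≈ 111.42°.
L_z,max = lℏ = 5ℏ.
cos θ_min = 5/√30, so θ_min ≈ 24.09°.

θ(m_l=-2) ≈ 111.42°; L_z,max = 5ℏ; θ_min ≈ 24.09°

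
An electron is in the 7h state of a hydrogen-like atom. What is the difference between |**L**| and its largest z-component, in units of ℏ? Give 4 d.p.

|L| − L_z,max ≈ 0.4772ℏ

For 7h, l = 5.
|L| = √30 ℏ ≈ 5.4772ℏ, while L_z,max = lℏ = 5ℏ.
The difference is (√30 − 5)ℏ ≈ 0.4772ℏ.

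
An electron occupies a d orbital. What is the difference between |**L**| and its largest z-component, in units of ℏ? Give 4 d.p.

For a d orbital, l = 2.
|L| = √6 ℏ ≈ 2.4495ℏ, while L_z,max = lℏ = 2ℏ.
The difference is (√6 − 2)ℏ ≈ 0.4495ℏ.

|L| − L_z,max ≈ 0.4495ℏ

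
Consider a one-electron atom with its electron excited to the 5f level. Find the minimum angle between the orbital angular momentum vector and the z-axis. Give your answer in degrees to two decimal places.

θ_min ≈ 30.00°

The 5f level has l = 3.
|L| = √(l(l+1)) ℏ = 2√3 ℏ.
The smallest angle corresponds to the largest L_z, i.e. m_l = l = 3, giving L_z = 3ℏ.
cos θ_min = 3/√12, so θ_min ≈ 30.00°.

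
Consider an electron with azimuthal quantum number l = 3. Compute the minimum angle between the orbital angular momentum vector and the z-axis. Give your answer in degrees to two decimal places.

θ_min ≈ 30.00°

|L| = ℏ√(l(l+1)) = 2√3 ℏ.
The smallest angle corresponds to the largest L_z, i.e. m_l = l = 3, giving L_z = 3ℏ.
cos θ_min = 3/√12, so θ_min ≈ 30.00°.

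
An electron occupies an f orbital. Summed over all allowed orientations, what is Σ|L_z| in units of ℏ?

An f state has l = 3.
m_l runs from −3 to 3, i.e. {-3, -2, -1, 0, 1, 2, 3}.
Σ|m_l| = l(l+1) = 12.

Σ|L_z| = 12 ℏ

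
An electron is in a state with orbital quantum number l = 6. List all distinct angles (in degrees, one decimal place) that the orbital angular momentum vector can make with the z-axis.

θ ∈ {22.2°, 39.5°, 51.9°, 62.4°, 72.0°, 81.1°, 90.0°, 98.9°, 108.0°, 117.6°, 128.1°, 140.5°, 157.8°}

|L| = ℏ√(l(l+1)) = √42 ℏ.
cos θ = m_l/√42 for each m_l ∈ {-6, -5, -4, -3, -2, -1, 0, 1, 2, 3, 4, 5, 6}.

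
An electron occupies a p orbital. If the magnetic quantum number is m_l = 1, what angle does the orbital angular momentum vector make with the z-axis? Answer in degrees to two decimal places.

For a p orbital, l = 1.
|L| = ℏ√(l(l+1)) = √2 ℏ.
L_z = m_l ℏ = 1ℏ.
cos θ = L_z/|L| = 1/√2, so θ ≈ 45.00°.

θ ≈ 45.00°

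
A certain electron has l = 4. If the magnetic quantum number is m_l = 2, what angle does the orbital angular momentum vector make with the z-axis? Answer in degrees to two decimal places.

|L| = √(l(l+1)) ℏ = 2√5 ℏ.
L_z = m_l ℏ = 2ℏ.
cos θ = L_z/|L| = 2/√20, so θ ≈ 63.43°.

θ ≈ 63.43°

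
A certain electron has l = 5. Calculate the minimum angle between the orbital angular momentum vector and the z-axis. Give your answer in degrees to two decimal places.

|L| = √(l(l+1)) ℏ = √30 ℏ.
The smallest angle corresponds to the largest L_z, i.e. m_l = l = 5, giving L_z = 5ℏ.
cos θ_min = 5/√30, so θ_min ≈ 24.09°.

θ_min ≈ 24.09°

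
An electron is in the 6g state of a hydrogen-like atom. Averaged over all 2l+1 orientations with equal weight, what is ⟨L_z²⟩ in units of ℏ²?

The 6g subshell has l = 4.
The allowed m_l values are -4, -3, -2, -1, 0, 1, 2, 3, 4.
⟨L_z²⟩ = ℏ²·l(l+1)/3 = 6.667ℏ².

⟨L_z²⟩ = 6.667 ℏ²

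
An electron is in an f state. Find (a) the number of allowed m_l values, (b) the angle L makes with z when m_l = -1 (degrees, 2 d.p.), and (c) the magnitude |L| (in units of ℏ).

For an f orbital, l = 3.
There are 2l+1 = 7 values of m_l.
For m_l = -1: cos θ = -1/√12, θ ≈ 106.78°.
|L| = ℏ√(3·4) = 2√3 ℏ ≈ 3.464ℏ.

7 values; θ(m_l=-1) ≈ 106.78°; |L| = 2√3 ℏ ≈ 3.464ℏ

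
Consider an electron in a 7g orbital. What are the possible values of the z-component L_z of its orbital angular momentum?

L_z ∈ {−4ℏ, −3ℏ, −2ℏ, −ℏ, 0, ℏ, 2ℏ, 3ℏ, 4ℏ}

For 7g, l = 4.
L_z = m_l ℏ with m_l ranging from −l to +l in integer steps.
For l = 4: m_l ∈ {-4, -3, -2, -1, 0, 1, 2, 3, 4}.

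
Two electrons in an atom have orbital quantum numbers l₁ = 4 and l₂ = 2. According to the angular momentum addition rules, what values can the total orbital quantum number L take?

L = 2, 3, 4, 5, 6

The total orbital quantum number L ranges from |l₁ − l₂| to l₁ + l₂ in integer steps.
Allowed values: L = 2, 3, 4, 5, 6.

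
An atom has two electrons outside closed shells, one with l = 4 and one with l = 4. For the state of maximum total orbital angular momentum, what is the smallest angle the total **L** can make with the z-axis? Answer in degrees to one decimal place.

By the triangle rule, |l₁ − l₂| ≤ L ≤ l₁ + l₂.
Allowed values: L = 0, 1, 2, 3, 4, 5, 6, 7, 8.
The maximum is L = 8, with |L_tot| = ℏ√(8·9) = 6√2 ℏ.
The minimum angle with z is arccos(8/√72) ≈ 19.5°.

θ_min ≈ 19.5°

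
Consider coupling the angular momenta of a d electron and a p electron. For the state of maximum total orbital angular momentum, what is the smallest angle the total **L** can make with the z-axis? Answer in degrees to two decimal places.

The total orbital quantum number L ranges from |l₁ − l₂| to l₁ + l₂ in integer steps.
Allowed values: L = 1, 2, 3.
The maximum is L = 3, with |L_tot| = ℏ√(3·4) = 2√3 ℏ.
The minimum angle with z is arccos(3/√12) ≈ 30.00°.

θ_min ≈ 30.00°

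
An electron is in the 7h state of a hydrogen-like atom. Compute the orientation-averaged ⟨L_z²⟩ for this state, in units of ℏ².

⟨L_z²⟩ = 10 ℏ²

The 7h subshell has l = 5.
m_l ∈ {-5, -4, -3, -2, -1, 0, 1, 2, 3, 4, 5}.
⟨L_z²⟩ = ℏ²·(Σ m_l²)/(2l+1) = ℏ²·110/11 = 10ℏ².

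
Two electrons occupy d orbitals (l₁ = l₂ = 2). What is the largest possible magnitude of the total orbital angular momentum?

|L_tot|_max = 2√5 ℏ ≈ 4.472ℏ

The total orbital quantum number L ranges from |l₁ − l₂| to l₁ + l₂ in integer steps.
L ∈ {0, 1, 2, 3, 4}.
The largest magnitude corresponds to L = 4: |L_tot| = ℏ√(4·5) = 2√5 ℏ.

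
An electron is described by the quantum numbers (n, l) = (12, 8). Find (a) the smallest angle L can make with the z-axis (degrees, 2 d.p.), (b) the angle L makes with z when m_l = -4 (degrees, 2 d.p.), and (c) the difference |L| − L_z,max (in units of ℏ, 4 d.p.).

θ_min ≈ 19.47°; θ(m_l=-4) ≈ 118.13°; |L|−L_z,max ≈ 0.4853ℏ

cos θ_min = 8/√72, so θ_min ≈ 19.47°.
For m_l = -4: cos θ = -4/√72, θ ≈ 118.13°.
|L| − L_z,max = (6√2 − 8)ℏ ≈ 0.4853ℏ.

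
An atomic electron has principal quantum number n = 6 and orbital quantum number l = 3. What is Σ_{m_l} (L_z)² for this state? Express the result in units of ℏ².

m_l ∈ {-3, -2, -1, 0, 1, 2, 3}.
Σ m_l² = l(l+1)(2l+1)/3 = 3·4·7/3 = 28.

Σ(L_z)² = 28 ℏ²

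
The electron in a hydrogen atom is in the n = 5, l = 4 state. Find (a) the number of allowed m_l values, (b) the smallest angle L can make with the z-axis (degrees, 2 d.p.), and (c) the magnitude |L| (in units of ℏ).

9 values; θ_min ≈ 26.57°; |L| = 2√5 ℏ ≈ 4.472ℏ

There are 2l+1 = 9 values of m_l.
cos θ_min = 4/√20, so θ_min ≈ 26.57°.
|L| = ℏ√(4·5) = 2√5 ℏ ≈ 4.472ℏ.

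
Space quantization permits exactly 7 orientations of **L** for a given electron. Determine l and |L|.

l = 3, |L| = 2√3 ℏ ≈ 3.464ℏ

2l + 1 = 7 ⇒ l = 3.
Then |L| = √(l(l+1)) ℏ = 2√3 ℏ.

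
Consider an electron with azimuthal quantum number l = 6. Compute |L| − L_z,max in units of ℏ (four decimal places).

|L| − L_z,max ≈ 0.4807ℏ

|L| = √42 ℏ ≈ 6.4807ℏ, while L_z,max = lℏ = 6ℏ.
The difference is (√42 − 6)ℏ ≈ 0.4807ℏ.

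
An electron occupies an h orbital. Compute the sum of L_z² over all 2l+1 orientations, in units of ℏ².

An h state has l = 5.
The allowed m_l values are -5, -4, -3, -2, -1, 0, 1, 2, 3, 4, 5.
Σ m_l² = l(l+1)(2l+1)/3 = 5·6·11/3 = 110.

Σ(L_z)² = 110 ℏ²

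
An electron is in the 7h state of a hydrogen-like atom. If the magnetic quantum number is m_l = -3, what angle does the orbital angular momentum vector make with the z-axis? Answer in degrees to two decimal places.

θ ≈ 123.21°

7h means n = 7, l = 5.
|L| = √(l(l+1)) ℏ = √30 ℏ.
L_z = m_l ℏ = −3ℏ.
cos θ = L_z/|L| = -3/√30, so θ ≈ 123.21°.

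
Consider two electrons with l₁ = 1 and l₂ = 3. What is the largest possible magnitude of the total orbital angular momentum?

By the triangle rule, |l₁ − l₂| ≤ L ≤ l₁ + l₂.
L ∈ {2, 3, 4}.
The largest magnitude corresponds to L = 4: |L_tot| = ℏ√(4·5) = 2√5 ℏ.

|L_tot|_max = 2√5 ℏ ≈ 4.472ℏ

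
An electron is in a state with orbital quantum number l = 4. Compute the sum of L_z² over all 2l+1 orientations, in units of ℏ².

Σ(L_z)² = 60 ℏ²

The allowed m_l values are -4, -3, -2, -1, 0, 1, 2, 3, 4.
Summing m² from −4 to 4: Σ m_l² = 60.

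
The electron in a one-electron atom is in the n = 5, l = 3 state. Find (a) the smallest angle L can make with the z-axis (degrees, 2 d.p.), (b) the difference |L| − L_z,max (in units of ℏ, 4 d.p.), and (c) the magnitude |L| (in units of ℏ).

θ_min ≈ 30.00°; |L|−L_z,max ≈ 0.4641ℏ; |L| = 2√3 ℏ ≈ 3.464ℏ

cos θ_min = 3/√12, so θ_min ≈ 30.00°.
|L| − L_z,max = (2√3 − 3)ℏ ≈ 0.4641ℏ.
|L| = ℏ√(3·4) = 2√3 ℏ ≈ 3.464ℏ.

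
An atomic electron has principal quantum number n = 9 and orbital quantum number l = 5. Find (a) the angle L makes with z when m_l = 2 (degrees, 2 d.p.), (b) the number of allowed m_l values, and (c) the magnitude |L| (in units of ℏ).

θ(m_l=2) ≈ 68.58°; 11 values; |L| = √30 ℏ ≈ 5.477ℏ

For m_l = 2: cos θ = 2/√30, θ ≈ 68.58°.
There are 2l+1 = 11 values of m_l.
|L| = ℏ√(5·6) = √30 ℏ ≈ 5.477ℏ.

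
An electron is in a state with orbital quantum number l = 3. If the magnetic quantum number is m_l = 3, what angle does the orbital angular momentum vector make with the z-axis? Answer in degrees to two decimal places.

θ ≈ 30.00°

|L|² = l(l+1)ℏ² = 12ℏ², so |L| = 2√3 ℏ.
L_z = m_l ℏ = 3ℏ.
cos θ = L_z/|L| = 3/√12, so θ ≈ 30.00°.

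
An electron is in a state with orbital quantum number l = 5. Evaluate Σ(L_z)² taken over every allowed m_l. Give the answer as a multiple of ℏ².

m_l runs from −5 to 5, i.e. {-5, -4, -3, -2, -1, 0, 1, 2, 3, 4, 5}.
Σ m_l² = l(l+1)(2l+1)/3 = 5·6·11/3 = 110.

Σ(L_z)² = 110 ℏ²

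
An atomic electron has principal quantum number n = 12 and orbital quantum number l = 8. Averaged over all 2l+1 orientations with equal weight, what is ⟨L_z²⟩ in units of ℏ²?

m_l runs from −8 to 8, i.e. {-8, -7, -6, -5, -4, -3, -2, -1, 0, 1, 2, 3, 4, 5, 6, 7, 8}.
⟨L_z²⟩ = ℏ²·l(l+1)/3 = 24ℏ².

⟨L_z²⟩ = 24 ℏ²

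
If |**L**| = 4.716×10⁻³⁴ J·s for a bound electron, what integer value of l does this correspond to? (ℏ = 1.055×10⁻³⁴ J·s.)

l = 4

In units of ℏ, |L| ≈ 4.470.
l(l+1) ≈ 4.470² ≈ 19.98, so l = 4.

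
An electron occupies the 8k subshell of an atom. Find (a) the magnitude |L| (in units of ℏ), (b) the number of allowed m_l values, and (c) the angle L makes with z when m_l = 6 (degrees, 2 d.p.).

|L| = 2√14 ℏ ≈ 7.483ℏ; 15 values; θ(m_l=6) ≈ 36.70°

For 8k, l = 7.
|L| = ℏ√(7·8) = 2√14 ℏ ≈ 7.483ℏ.
There are 2l+1 = 15 values of m_l.
For m_l = 6: cos θ = 6/√56, θ ≈ 36.70°.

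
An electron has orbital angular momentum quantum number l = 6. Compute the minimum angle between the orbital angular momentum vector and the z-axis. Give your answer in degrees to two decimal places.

|L| = ℏ√(l(l+1)) = √42 ℏ.
The smallest angle corresponds to the largest L_z, i.e. m_l = l = 6, giving L_z = 6ℏ.
cos θ_min = 6/√42, so θ_min ≈ 22.21°.

θ_min ≈ 22.21°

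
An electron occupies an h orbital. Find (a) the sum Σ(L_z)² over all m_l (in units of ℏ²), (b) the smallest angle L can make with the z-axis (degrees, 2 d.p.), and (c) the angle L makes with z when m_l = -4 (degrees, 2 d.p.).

Σ(L_z)² = 110 ℏ²; θ_min ≈ 24.09°; θ(m_l=-4) ≈ 136.91°

For an h orbital, l = 5.
Σ m_l² = 110, so Σ(L_z)² = 110 ℏ².
cos θ_min = 5/√30, so θ_min ≈ 24.09°.
For m_l = -4: cos θ = -4/√30, θ ≈ 136.91°.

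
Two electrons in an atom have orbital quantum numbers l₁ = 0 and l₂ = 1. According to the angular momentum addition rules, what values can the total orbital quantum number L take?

L runs from |0 − 1| = 1 to 0 + 1 = 1.
So L can be 1.

L = 1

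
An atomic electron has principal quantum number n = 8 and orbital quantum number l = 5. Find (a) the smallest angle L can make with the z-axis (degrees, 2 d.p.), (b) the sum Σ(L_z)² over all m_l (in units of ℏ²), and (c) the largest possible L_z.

cos θ_min = 5/√30, so θ_min ≈ 24.09°.
Σ m_l² = 110, so Σ(L_z)² = 110 ℏ².
L_z,max = lℏ = 5ℏ.

θ_min ≈ 24.09°; Σ(L_z)² = 110 ℏ²; L_z,max = 5ℏ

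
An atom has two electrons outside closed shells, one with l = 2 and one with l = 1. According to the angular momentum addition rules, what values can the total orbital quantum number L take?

L = 1, 2, 3

L runs from |2 − 1| = 1 to 2 + 1 = 3.
So L can be 1, 2, 3.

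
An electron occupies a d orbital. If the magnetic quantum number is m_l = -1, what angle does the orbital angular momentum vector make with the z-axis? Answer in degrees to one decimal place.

θ ≈ 114.1°

A d state has l = 2.
|L| = √(l(l+1)) ℏ = √6 ℏ.
L_z = m_l ℏ = −1ℏ.
cos θ = L_z/|L| = -1/√6, so θ ≈ 114.1°.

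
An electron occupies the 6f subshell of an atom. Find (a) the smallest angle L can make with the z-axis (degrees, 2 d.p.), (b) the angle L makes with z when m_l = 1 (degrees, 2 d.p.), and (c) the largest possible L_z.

θ_min ≈ 30.00°; θ(m_l=1) ≈ 73.22°; L_z,max = 3ℏ

The 6f subshell has l = 3.
cos θ_min = 3/√12, so θ_min ≈ 30.00°.
For m_l = 1: cos θ = 1/√12, θ ≈ 73.22°.
L_z,max = lℏ = 3ℏ.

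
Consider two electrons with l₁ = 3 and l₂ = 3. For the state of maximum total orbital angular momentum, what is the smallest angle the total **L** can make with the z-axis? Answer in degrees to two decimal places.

The total orbital quantum number L ranges from |l₁ − l₂| to l₁ + l₂ in integer steps.
Allowed values: L = 0, 1, 2, 3, 4, 5, 6.
The maximum is L = 6, with |L_tot| = ℏ√(6·7) = √42 ℏ.
The minimum angle with z is arccos(6/√42) ≈ 22.21°.

θ_min ≈ 22.21°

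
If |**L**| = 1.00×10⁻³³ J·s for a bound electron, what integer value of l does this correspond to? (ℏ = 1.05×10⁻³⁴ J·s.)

|L|/ℏ = (1.00×10⁻³³)/(1.05×10⁻³⁴) ≈ 9.524.
(|L|/ℏ)² = l(l+1) ≈ 90.70 ⇒ l = 9.

l = 9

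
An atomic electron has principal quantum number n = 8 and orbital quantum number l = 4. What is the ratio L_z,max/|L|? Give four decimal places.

|L| = 2√5 ℏ ≈ 4.4721ℏ, while L_z,max = lℏ = 4ℏ.
L_z,max/|L| = 4/√20 = 0.8944.

L_z,max/|L| = 0.8944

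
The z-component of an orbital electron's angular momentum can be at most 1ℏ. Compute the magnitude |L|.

|L| = √2 ℏ ≈ 1.414ℏ

L_z,max = lℏ, so l = 1.
Then |L| = ℏ√(1·2) = √2 ℏ.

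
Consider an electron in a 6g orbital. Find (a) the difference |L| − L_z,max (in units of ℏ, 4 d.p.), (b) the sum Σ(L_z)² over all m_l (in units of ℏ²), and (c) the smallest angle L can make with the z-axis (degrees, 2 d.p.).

6g means n = 6, l = 4.
|L| − L_z,max = (2√5 − 4)ℏ ≈ 0.4721ℏ.
Σ m_l² = 60, so Σ(L_z)² = 60 ℏ².
cos θ_min = 4/√20, so θ_min ≈ 26.57°.

|L|−L_z,max ≈ 0.4721ℏ; Σ(L_z)² = 60 ℏ²; θ_min ≈ 26.57°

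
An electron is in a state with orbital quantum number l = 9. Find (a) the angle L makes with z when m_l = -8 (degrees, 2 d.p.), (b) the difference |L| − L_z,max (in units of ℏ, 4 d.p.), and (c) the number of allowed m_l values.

For m_l = -8: cos θ = -8/√90, θ ≈ 147.49°.
|L| − L_z,max = (3√10 − 9)ℏ ≈ 0.4868ℏ.
There are 2l+1 = 19 values of m_l.

θ(m_l=-8) ≈ 147.49°; |L|−L_z,max ≈ 0.4868ℏ; 19 values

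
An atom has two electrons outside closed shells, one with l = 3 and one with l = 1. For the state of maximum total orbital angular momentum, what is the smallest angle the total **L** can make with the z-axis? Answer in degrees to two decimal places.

By the triangle rule, |l₁ − l₂| ≤ L ≤ l₁ + l₂.
L ∈ {2, 3, 4}.
The maximum is L = 4, with |L_tot| = ℏ√(4·5) = 2√5 ℏ.
The minimum angle with z is arccos(4/√20) ≈ 26.57°.

θ_min ≈ 26.57°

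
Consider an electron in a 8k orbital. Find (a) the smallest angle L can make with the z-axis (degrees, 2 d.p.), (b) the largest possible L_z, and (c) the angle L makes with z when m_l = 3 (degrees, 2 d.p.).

8k means n = 8, l = 7.
cos θ_min = 7/√56, so θ_min ≈ 20.70°.
L_z,max = lℏ = 7ℏ.
For m_l = 3: cos θ = 3/√56, θ ≈ 66.37°.

θ_min ≈ 20.70°; L_z,max = 7ℏ; θ(m_l=3) ≈ 66.37°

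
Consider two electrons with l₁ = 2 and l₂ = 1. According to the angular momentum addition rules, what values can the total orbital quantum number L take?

L runs from |2 − 1| = 1 to 2 + 1 = 3.
So L can be 1, 2, 3.

L = 1, 2, 3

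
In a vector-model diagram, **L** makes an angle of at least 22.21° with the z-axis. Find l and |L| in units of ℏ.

At minimum angle, m_l = l, so cos θ = l/√(l(l+1)); cos²θ = l/(l+1) = 0.8571.
Thus l = 0.8571/(1 − 0.8571) ≈ 6.
Then |L| = ℏ√(6·7) = √42 ℏ.

l = 6, |L| = √42 ℏ ≈ 6.481ℏ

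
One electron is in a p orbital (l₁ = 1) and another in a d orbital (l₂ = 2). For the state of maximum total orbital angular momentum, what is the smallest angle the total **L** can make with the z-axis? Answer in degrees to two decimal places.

θ_min ≈ 30.00°

By the triangle rule, |l₁ − l₂| ≤ L ≤ l₁ + l₂.
Allowed values: L = 1, 2, 3.
The maximum is L = 3, with |L_tot| = ℏ√(3·4) = 2√3 ℏ.
The minimum angle with z is arccos(3/√12) ≈ 30.00°.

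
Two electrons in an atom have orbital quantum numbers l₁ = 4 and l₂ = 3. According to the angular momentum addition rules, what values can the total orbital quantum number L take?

Angular momentum addition gives L = |l₁ − l₂|, …, l₁ + l₂.
So L can be 1, 2, 3, 4, 5, 6, 7.

L = 1, 2, 3, 4, 5, 6, 7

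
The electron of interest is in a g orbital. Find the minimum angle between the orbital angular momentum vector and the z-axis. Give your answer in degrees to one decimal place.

θ_min ≈ 26.6°

For a g orbital, l = 4.
|L| = ℏ√(l(l+1)) = 2√5 ℏ.
The smallest angle corresponds to the largest L_z, i.e. m_l = l = 4, giving L_z = 4ℏ.
cos θ_min = 4/√20, so θ_min ≈ 26.6°.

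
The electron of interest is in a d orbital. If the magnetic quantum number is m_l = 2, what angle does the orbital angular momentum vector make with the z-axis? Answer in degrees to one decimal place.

θ ≈ 35.3°

A d state has l = 2.
|L| = √(l(l+1)) ℏ = √6 ℏ.
L_z = m_l ℏ = 2ℏ.
cos θ = L_z/|L| = 2/√6, so θ ≈ 35.3°.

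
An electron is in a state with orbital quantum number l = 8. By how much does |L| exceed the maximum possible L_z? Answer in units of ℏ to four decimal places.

|L| = 6√2 ℏ ≈ 8.4853ℏ, while L_z,max = lℏ = 8ℏ.
The difference is (6√2 − 8)ℏ ≈ 0.4853ℏ.

|L| − L_z,max ≈ 0.4853ℏ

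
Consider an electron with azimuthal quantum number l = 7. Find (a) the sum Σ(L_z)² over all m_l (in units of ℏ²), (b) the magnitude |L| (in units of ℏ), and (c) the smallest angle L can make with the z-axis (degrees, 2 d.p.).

Σ(L_z)² = 280 ℏ²; |L| = 2√14 ℏ ≈ 7.483ℏ; θ_min ≈ 20.70°

Σ m_l² = 280, so Σ(L_z)² = 280 ℏ².
|L| = ℏ√(7·8) = 2√14 ℏ ≈ 7.483ℏ.
cos θ_min = 7/√56, so θ_min ≈ 20.70°.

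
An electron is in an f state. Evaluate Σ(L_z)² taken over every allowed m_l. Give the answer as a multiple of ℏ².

An f state has l = 3.
m_l runs from −3 to 3, i.e. {-3, -2, -1, 0, 1, 2, 3}.
Σ m_l² = l(l+1)(2l+1)/3 = 3·4·7/3 = 28.

Σ(L_z)² = 28 ℏ²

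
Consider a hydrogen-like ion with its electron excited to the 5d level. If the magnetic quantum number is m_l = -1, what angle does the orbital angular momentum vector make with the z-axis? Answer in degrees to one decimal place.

The 5d level has l = 2.
|L|² = l(l+1)ℏ² = 6ℏ², so |L| = √6 ℏ.
L_z = m_l ℏ = −1ℏ.
cos θ = L_z/|L| = -1/√6, so θ ≈ 114.1°.

θ ≈ 114.1°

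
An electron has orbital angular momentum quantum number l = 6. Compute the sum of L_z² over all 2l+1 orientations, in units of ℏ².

m_l ∈ {-6, -5, -4, -3, -2, -1, 0, 1, 2, 3, 4, 5, 6}.
Σ m_l² = l(l+1)(2l+1)/3 = 6·7·13/3 = 182.

Σ(L_z)² = 182 ℏ²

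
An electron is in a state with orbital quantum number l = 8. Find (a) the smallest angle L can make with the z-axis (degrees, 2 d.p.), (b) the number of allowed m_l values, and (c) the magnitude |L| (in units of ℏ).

cos θ_min = 8/√72, so θ_min ≈ 19.47°.
There are 2l+1 = 17 values of m_l.
|L| = ℏ√(8·9) = 6√2 ℏ ≈ 8.485ℏ.

θ_min ≈ 19.47°; 17 values; |L| = 6√2 ℏ ≈ 8.485ℏ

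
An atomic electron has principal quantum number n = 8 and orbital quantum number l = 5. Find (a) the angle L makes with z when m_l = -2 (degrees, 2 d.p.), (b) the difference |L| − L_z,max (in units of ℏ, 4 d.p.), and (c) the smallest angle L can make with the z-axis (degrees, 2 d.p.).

For m_l = -2: cos θ = -2/√30, θ ≈ 111.42°.
|L| − L_z,max = (√30 − 5)ℏ ≈ 0.4772ℏ.
cos θ_min = 5/√30, so θ_min ≈ 24.09°.

θ(m_l=-2) ≈ 111.42°; |L|−L_z,max ≈ 0.4772ℏ; θ_min ≈ 24.09°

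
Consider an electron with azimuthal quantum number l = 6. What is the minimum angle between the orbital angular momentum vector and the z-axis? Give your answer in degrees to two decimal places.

θ_min ≈ 22.21°

|L|² = l(l+1)ℏ² = 42ℏ², so |L| = √42 ℏ.
The smallest angle corresponds to the largest L_z, i.e. m_l = l = 6, giving L_z = 6ℏ.
cos θ_min = 6/√42, so θ_min ≈ 22.21°.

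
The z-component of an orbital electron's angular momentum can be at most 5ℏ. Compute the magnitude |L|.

Since max m_l = l, l = 5.
|L| = ℏ√(l(l+1)) = √30 ℏ.

|L| = √30 ℏ ≈ 5.477ℏ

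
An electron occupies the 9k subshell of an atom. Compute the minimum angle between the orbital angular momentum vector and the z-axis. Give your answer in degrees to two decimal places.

For 9k, l = 7.
|L|² = l(l+1)ℏ² = 56ℏ², so |L| = 2√14 ℏ.
The smallest angle corresponds to the largest L_z, i.e. m_l = l = 7, giving L_z = 7ℏ.
cos θ_min = 7/√56, so θ_min ≈ 20.70°.

θ_min ≈ 20.70°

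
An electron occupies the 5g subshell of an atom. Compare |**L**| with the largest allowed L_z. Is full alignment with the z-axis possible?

No: L_z,max = 4ℏ < |L| = 2√5 ℏ ≈ 4.472ℏ

For 5g, l = 4.
|L| = 2√5 ℏ ≈ 4.4721ℏ, while L_z,max = lℏ = 4ℏ.
Since |L| > L_z,max, the vector can never point exactly along z; the closest it comes is θ_min = arccos(4/√20) ≈ 26.6°.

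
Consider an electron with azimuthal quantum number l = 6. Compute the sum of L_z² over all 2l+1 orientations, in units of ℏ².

The allowed m_l values are -6, -5, -4, -3, -2, -1, 0, 1, 2, 3, 4, 5, 6.
Summing m² from −6 to 6: Σ m_l² = 182.

Σ(L_z)² = 182 ℏ²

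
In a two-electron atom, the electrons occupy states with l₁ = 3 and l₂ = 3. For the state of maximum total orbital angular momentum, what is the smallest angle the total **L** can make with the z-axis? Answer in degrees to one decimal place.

θ_min ≈ 22.2°

Angular momentum addition gives L = |l₁ − l₂|, …, l₁ + l₂.
Allowed values: L = 0, 1, 2, 3, 4, 5, 6.
The maximum is L = 6, with |L_tot| = ℏ√(6·7) = √42 ℏ.
The minimum angle with z is arccos(6/√42) ≈ 22.2°.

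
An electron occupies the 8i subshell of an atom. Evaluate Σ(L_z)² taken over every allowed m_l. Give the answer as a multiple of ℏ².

Σ(L_z)² = 182 ℏ²

8i means n = 8, l = 6.
m_l ∈ {-6, -5, -4, -3, -2, -1, 0, 1, 2, 3, 4, 5, 6}.
Summing m² from −6 to 6: Σ m_l² = 182.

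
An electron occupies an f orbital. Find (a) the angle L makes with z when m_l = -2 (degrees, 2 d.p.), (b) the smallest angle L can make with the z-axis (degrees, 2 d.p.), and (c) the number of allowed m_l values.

θ(m_l=-2) ≈ 125.26°; θ_min ≈ 30.00°; 7 values

An f state has l = 3.
For m_l = -2: cos θ = -2/√12, θ ≈ 125.26°.
cos θ_min = 3/√12, so θ_min ≈ 30.00°.
There are 2l+1 = 7 values of m_l.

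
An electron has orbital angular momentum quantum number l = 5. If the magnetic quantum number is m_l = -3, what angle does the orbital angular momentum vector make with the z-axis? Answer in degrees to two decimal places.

θ ≈ 123.21°

|L| = ℏ√(l(l+1)) = √30 ℏ.
L_z = m_l ℏ = −3ℏ.
cos θ = L_z/|L| = -3/√30, so θ ≈ 123.21°.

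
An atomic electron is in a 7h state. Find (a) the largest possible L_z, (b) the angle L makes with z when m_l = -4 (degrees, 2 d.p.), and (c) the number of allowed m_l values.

For 7h, l = 5.
L_z,max = lℏ = 5ℏ.
For m_l = -4: cos θ = -4/√30, θ ≈ 136.91°.
There are 2l+1 = 11 values of m_l.

L_z,max = 5ℏ; θ(m_l=-4) ≈ 136.91°; 11 values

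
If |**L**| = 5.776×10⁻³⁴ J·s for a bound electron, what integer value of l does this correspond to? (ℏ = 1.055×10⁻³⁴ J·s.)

In units of ℏ, |L| ≈ 5.475.
Set l(l+1) = 29.97; the integer solution is l = 5.

l = 5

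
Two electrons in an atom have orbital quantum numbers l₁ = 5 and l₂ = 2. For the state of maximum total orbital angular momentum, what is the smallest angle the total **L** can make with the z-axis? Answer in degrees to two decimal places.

θ_min ≈ 20.70°

By the triangle rule, |l₁ − l₂| ≤ L ≤ l₁ + l₂.
Allowed values: L = 3, 4, 5, 6, 7.
The maximum is L = 7, with |L_tot| = ℏ√(7·8) = 2√14 ℏ.
The minimum angle with z is arccos(7/√56) ≈ 20.70°.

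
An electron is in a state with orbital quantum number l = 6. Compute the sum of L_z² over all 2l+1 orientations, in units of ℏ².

m_l ∈ {-6, -5, -4, -3, -2, -1, 0, 1, 2, 3, 4, 5, 6}.
Σ m_l² = 2·(1 + 4 + 9 + 16 + 25 + 36) = 182.

Σ(L_z)² = 182 ℏ²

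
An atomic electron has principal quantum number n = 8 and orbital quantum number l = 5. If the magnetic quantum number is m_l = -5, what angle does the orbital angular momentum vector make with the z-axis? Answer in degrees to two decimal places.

|L| = ℏ√(l(l+1)) = √30 ℏ.
L_z = m_l ℏ = −5ℏ.
cos θ = L_z/|L| = -5/√30, so θ ≈ 155.91°.

θ ≈ 155.91°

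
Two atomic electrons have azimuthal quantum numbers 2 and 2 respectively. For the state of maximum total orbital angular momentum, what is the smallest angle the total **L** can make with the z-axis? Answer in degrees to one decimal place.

θ_min ≈ 26.6°

The total orbital quantum number L ranges from |l₁ − l₂| to l₁ + l₂ in integer steps.
Allowed values: L = 0, 1, 2, 3, 4.
The maximum is L = 4, with |L_tot| = ℏ√(4·5) = 2√5 ℏ.
The minimum angle with z is arccos(4/√20) ≈ 26.6°.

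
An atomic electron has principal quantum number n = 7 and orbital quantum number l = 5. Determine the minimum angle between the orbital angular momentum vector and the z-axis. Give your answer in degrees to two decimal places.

θ_min ≈ 24.09°

|L| = √(l(l+1)) ℏ = √30 ℏ.
The smallest angle corresponds to the largest L_z, i.e. m_l = l = 5, giving L_z = 5ℏ.
cos θ_min = 5/√30, so θ_min ≈ 24.09°.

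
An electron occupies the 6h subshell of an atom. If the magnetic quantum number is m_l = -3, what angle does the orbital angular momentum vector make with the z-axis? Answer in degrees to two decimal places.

θ ≈ 123.21°

The 6h subshell has l = 5.
|L|² = l(l+1)ℏ² = 30ℏ², so |L| = √30 ℏ.
L_z = m_l ℏ = −3ℏ.
cos θ = L_z/|L| = -3/√30, so θ ≈ 123.21°.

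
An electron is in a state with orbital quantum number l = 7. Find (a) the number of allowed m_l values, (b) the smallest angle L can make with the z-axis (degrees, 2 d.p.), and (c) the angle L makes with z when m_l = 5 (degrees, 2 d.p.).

There are 2l+1 = 15 values of m_l.
cos θ_min = 7/√56, so θ_min ≈ 20.70°.
For m_l = 5: cos θ = 5/√56, θ ≈ 48.08°.

15 values; θ_min ≈ 20.70°; θ(m_l=5) ≈ 48.08°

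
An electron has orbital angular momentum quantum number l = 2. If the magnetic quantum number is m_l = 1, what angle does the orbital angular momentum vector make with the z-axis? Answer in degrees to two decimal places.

|L| = ℏ√(l(l+1)) = √6 ℏ.
L_z = m_l ℏ = 1ℏ.
cos θ = L_z/|L| = 1/√6, so θ ≈ 65.91°.

θ ≈ 65.91°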